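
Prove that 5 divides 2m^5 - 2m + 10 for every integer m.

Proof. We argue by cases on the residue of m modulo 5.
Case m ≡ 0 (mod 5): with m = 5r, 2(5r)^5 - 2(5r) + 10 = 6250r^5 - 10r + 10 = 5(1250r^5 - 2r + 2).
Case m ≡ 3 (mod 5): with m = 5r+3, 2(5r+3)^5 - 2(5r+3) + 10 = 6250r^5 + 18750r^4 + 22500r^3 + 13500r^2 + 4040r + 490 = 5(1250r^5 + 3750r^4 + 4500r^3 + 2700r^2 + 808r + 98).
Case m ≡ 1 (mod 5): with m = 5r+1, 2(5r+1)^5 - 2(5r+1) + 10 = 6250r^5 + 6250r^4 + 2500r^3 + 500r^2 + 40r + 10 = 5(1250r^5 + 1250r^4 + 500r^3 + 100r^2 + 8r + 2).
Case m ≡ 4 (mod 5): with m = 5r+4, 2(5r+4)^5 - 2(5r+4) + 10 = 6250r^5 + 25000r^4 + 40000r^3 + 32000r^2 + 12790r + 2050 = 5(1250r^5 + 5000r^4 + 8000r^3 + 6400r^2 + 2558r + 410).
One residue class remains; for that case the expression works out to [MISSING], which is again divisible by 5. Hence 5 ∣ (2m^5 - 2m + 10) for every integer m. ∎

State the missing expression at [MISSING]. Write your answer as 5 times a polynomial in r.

5(1250r^5 + 2500r^4 + 2000r^3 + 800r^2 + 158r + 14)

The residues treated are {0, 3, 1, 4}, so the missing case is m ≡ 2 (mod 5); write m = 5r+2.
Then 2(5r+2)^5 - 2(5r+2) + 10 = 6250r^5 + 12500r^4 + 10000r^3 + 4000r^2 + 790r + 70 = 5(1250r^5 + 2500r^4 + 2000r^3 + 800r^2 + 158r + 14).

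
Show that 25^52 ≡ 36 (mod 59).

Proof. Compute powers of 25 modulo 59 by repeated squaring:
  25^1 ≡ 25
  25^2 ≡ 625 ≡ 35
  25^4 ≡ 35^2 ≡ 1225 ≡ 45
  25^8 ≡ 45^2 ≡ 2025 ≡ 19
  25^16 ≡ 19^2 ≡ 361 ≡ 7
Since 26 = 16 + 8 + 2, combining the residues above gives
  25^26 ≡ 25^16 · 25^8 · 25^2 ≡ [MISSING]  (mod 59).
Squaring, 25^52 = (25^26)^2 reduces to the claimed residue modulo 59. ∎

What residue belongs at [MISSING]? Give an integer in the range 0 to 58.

53

25^16 · 25^8 · 25^2 ≡ 7 · 19 · 35 = 4655.
4655 mod 59 = 53, so 25^26 ≡ 53 (mod 59).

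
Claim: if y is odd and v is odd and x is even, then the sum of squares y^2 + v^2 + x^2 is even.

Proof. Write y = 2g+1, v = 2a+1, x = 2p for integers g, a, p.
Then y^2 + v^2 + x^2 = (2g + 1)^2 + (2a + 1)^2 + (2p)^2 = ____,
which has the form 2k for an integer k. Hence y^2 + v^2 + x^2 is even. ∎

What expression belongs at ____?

Expanding: (2g + 1)^2 + (2a + 1)^2 + (2p)^2 = 4a^2 + 4a + 4g^2 + 4g + 4p^2 + 2.
Every term is even; pulling out the factor of 2 gives 2(2a^2 + 2a + 2g^2 + 2g + 2p^2 + 1).

2(2a^2 + 2a + 2g^2 + 2g + 2p^2 + 1)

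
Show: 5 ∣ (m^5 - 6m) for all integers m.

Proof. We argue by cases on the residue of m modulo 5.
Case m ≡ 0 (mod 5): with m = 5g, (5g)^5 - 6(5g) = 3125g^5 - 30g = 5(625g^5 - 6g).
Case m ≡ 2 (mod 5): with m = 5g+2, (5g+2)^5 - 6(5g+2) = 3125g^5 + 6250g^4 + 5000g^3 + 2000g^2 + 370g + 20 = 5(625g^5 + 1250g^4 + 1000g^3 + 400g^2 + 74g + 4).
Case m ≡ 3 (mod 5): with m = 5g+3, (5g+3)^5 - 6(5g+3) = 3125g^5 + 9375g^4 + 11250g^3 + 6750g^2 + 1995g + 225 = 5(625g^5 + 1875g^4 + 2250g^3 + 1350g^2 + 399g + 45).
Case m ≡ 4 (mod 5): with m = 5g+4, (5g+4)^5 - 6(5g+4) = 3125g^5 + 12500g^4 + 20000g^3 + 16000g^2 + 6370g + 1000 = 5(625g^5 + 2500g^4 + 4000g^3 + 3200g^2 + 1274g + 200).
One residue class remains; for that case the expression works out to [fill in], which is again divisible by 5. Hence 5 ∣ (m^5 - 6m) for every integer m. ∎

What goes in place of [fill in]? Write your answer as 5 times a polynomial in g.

The residues treated are {0, 2, 3, 4}, so the missing case is m ≡ 1 (mod 5); write m = 5g+1.
Then (5g+1)^5 - 6(5g+1) = 3125g^5 + 3125g^4 + 1250g^3 + 250g^2 - 5g - 5 = 5(625g^5 + 625g^4 + 250g^3 + 50g^2 - g - 1).

5(625g^5 + 625g^4 + 250g^3 + 50g^2 - g - 1)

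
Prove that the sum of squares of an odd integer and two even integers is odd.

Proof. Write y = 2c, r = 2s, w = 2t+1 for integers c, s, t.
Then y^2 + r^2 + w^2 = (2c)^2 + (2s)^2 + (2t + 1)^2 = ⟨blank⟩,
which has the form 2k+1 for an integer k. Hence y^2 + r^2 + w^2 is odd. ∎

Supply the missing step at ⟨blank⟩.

(2c)^2 + (2s)^2 + (2t + 1)^2 = 4c^2 + 4s^2 + 4t^2 + 4t + 1
= 2(2c^2 + 2s^2 + 2t^2 + 2t) + 1.
Since 2c^2 + 2s^2 + 2t^2 + 2t is an integer, the sum of squares is of the form 2k+1 for an integer k.

2(2c^2 + 2s^2 + 2t^2 + 2t) + 1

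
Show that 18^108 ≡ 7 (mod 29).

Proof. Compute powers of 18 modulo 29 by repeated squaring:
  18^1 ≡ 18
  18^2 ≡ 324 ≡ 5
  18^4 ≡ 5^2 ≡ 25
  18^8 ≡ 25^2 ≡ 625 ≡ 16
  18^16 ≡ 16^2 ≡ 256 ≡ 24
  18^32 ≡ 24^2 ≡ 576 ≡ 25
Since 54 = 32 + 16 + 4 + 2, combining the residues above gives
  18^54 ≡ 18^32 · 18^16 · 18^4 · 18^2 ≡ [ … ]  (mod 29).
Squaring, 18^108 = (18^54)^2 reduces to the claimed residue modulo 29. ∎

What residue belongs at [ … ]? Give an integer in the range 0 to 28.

18^32 · 18^16 · 18^4 · 18^2 ≡ 25 · 24 · 25 · 5 = 75000.
75000 mod 29 = 6, so 18^54 ≡ 6 (mod 29).

6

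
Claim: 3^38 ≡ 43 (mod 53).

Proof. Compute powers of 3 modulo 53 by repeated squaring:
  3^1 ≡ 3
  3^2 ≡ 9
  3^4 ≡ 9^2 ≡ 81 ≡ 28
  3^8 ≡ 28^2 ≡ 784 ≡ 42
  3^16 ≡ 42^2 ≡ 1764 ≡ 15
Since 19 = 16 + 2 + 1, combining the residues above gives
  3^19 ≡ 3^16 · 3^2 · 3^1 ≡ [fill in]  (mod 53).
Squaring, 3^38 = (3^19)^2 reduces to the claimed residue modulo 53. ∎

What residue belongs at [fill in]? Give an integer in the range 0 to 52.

Multiply the listed residues: 15 · 9 · 3 = 135 → 405.
Reducing modulo 53: 405 = 7·53 + 34, so 3^19 ≡ 34.

34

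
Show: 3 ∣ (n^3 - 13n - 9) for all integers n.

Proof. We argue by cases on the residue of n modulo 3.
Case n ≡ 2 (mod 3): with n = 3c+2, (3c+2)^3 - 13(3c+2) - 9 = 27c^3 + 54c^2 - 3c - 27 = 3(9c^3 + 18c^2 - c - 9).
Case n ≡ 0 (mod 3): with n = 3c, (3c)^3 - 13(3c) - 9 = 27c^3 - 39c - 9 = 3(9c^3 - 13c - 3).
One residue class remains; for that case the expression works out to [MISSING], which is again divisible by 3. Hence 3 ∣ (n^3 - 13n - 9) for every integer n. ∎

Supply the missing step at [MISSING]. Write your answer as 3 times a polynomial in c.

3(9c^3 + 9c^2 - 10c - 7)

The residues treated are {2, 0}, so the missing case is n ≡ 1 (mod 3); write n = 3c+1.
Then (3c+1)^3 - 13(3c+1) - 9 = 27c^3 + 27c^2 - 30c - 21 = 3(9c^3 + 9c^2 - 10c - 7).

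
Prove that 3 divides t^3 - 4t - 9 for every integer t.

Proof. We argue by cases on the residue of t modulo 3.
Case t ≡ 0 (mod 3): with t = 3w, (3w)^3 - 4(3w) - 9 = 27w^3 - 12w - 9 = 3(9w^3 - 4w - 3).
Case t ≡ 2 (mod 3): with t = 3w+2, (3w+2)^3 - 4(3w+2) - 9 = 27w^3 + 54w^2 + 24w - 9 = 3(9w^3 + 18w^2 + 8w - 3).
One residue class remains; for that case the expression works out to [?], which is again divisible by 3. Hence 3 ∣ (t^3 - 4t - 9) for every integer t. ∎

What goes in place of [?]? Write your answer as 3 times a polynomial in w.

The residues treated are {0, 2}, so the missing case is t ≡ 1 (mod 3); write t = 3w+1.
Then (3w+1)^3 - 4(3w+1) - 9 = 27w^3 + 27w^2 - 3w - 12 = 3(9w^3 + 9w^2 - w - 4).

3(9w^3 + 9w^2 - w - 4)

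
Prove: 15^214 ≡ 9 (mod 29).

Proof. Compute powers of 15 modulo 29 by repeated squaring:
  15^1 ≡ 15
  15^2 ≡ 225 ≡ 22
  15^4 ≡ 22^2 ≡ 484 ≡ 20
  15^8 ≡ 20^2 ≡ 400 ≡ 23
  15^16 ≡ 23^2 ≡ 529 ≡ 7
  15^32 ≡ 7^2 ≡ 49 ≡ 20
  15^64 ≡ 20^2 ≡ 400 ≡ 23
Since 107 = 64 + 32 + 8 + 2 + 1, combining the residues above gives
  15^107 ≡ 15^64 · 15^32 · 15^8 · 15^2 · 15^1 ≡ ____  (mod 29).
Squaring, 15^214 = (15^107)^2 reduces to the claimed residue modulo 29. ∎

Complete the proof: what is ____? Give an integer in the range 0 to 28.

15^64 · 15^32 · 15^8 · 15^2 · 15^1 ≡ 23 · 20 · 23 · 22 · 15 = 3491400.
3491400 mod 29 = 3, so 15^107 ≡ 3 (mod 29).

3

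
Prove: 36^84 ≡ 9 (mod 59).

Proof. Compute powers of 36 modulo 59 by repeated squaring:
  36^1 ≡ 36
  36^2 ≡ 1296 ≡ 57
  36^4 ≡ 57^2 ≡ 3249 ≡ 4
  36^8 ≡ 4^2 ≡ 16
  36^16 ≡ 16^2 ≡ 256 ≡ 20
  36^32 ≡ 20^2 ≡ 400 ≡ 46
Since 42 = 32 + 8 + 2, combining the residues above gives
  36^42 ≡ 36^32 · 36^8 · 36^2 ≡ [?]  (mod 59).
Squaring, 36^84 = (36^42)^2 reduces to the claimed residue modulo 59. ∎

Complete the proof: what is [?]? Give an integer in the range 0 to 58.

3

36^32 · 36^8 · 36^2 ≡ 46 · 16 · 57 = 41952.
41952 mod 59 = 3, so 36^42 ≡ 3 (mod 59).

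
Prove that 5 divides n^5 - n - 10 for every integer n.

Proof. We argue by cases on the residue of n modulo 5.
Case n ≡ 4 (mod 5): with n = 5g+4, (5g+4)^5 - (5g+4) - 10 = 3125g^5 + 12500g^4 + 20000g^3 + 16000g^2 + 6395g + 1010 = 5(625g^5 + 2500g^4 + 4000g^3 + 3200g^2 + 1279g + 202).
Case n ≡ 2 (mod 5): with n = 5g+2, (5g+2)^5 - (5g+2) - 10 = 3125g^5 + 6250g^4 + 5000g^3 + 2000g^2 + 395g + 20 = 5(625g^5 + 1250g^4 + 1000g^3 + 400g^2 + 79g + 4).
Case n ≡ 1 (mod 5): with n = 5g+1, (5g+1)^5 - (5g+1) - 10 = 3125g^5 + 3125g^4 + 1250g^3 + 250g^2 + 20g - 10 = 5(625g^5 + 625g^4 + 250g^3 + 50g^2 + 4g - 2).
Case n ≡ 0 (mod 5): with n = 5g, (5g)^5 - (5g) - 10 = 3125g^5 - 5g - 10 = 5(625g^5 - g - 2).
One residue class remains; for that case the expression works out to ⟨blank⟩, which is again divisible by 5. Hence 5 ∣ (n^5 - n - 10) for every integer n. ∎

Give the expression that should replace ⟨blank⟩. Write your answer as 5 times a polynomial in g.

5(625g^5 + 1875g^4 + 2250g^3 + 1350g^2 + 404g + 46)

The residues treated are {4, 2, 1, 0}, so the missing case is n ≡ 3 (mod 5); write n = 5g+3.
Then (5g+3)^5 - (5g+3) - 10 = 3125g^5 + 9375g^4 + 11250g^3 + 6750g^2 + 2020g + 230 = 5(625g^5 + 1875g^4 + 2250g^3 + 1350g^2 + 404g + 46).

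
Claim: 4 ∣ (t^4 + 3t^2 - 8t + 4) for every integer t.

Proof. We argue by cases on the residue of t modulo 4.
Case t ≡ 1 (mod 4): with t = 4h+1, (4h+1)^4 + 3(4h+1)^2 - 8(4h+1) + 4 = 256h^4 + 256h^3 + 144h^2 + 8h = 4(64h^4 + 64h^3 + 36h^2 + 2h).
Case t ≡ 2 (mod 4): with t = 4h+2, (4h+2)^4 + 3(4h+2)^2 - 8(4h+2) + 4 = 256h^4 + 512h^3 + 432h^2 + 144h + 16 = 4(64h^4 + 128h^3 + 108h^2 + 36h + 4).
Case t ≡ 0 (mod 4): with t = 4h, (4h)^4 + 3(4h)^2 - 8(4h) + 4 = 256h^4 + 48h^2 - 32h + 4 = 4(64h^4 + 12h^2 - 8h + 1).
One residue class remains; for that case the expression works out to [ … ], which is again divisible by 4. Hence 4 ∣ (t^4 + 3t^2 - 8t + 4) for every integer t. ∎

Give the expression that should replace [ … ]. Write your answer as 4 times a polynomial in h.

Only t ≡ 3 (mod 4) is unaccounted for. Put t = 4h+3:
(4h+3)^4 + 3(4h+3)^2 - 8(4h+3) + 4 expands to 256h^4 + 768h^3 + 912h^2 + 472h + 88,
and factoring out 4 leaves 4(64h^4 + 192h^3 + 228h^2 + 118h + 22).

4(64h^4 + 192h^3 + 228h^2 + 118h + 22)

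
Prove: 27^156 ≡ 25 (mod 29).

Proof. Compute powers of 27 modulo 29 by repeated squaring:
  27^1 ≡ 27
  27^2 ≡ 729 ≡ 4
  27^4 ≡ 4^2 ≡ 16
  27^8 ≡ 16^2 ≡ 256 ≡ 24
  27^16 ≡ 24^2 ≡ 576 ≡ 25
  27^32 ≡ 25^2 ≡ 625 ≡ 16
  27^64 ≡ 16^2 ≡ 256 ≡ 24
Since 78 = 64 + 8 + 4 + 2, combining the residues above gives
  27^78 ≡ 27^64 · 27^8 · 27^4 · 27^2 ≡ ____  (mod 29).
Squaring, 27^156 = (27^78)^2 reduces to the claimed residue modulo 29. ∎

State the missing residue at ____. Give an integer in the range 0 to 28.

5

Multiply the listed residues: 24 · 24 · 16 · 4 = 576 → 9216 → 36864.
Reducing modulo 29: 36864 = 1271·29 + 5, so 27^78 ≡ 5.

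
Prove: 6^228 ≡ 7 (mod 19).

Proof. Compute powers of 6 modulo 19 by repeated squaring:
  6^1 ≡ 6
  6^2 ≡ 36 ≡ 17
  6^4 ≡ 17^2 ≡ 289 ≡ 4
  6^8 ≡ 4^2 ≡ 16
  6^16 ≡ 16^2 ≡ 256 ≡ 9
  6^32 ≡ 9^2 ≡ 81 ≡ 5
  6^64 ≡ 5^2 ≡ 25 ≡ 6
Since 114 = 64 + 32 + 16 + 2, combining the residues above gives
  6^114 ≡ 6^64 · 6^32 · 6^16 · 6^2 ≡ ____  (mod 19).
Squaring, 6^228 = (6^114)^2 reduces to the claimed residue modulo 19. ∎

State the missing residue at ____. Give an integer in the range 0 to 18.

6^64 · 6^32 · 6^16 · 6^2 ≡ 6 · 5 · 9 · 17 = 4590.
4590 mod 19 = 11, so 6^114 ≡ 11 (mod 19).

11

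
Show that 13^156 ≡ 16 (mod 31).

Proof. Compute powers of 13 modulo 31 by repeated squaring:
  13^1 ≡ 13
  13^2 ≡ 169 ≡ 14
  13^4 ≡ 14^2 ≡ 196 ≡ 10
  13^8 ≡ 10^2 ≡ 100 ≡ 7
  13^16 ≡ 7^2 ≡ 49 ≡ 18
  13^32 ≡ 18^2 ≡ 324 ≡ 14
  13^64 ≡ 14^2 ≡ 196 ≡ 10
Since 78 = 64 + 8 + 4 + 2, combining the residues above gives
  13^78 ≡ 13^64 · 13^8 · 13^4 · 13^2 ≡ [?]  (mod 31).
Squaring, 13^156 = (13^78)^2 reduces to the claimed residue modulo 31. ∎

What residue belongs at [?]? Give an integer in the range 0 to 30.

4

Multiply the listed residues: 10 · 7 · 10 · 14 = 70 → 700 → 9800.
Reducing modulo 31: 9800 = 316·31 + 4, so 13^78 ≡ 4.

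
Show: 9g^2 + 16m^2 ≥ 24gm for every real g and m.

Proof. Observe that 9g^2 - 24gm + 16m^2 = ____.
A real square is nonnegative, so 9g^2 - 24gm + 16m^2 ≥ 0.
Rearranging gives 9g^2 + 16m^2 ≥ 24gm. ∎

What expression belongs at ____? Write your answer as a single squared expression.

The leading and trailing coefficients are 3^2 and 4^2, and 24 = 2·3·4, so the trinomial is (3g - 4m)^2.
Hence 9g^2 - 24gm + 16m^2 ≥ 0.

(3g - 4m)^2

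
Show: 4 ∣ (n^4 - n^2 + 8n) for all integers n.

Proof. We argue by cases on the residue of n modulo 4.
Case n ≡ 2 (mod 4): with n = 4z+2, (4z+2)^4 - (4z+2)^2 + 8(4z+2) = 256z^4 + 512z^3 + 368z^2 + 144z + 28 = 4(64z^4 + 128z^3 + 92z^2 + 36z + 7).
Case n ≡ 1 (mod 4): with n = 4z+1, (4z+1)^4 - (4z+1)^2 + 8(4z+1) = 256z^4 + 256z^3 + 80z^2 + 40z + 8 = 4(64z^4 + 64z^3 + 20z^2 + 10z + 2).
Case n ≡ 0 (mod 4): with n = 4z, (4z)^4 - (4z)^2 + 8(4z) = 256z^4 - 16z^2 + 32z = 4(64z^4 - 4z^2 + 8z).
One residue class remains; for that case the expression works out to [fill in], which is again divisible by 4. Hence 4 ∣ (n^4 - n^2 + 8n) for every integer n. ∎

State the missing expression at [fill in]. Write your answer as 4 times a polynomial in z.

4(64z^4 + 192z^3 + 212z^2 + 110z + 24)

Only n ≡ 3 (mod 4) is unaccounted for. Put n = 4z+3:
(4z+3)^4 - (4z+3)^2 + 8(4z+3) expands to 256z^4 + 768z^3 + 848z^2 + 440z + 96,
and factoring out 4 leaves 4(64z^4 + 192z^3 + 212z^2 + 110z + 24).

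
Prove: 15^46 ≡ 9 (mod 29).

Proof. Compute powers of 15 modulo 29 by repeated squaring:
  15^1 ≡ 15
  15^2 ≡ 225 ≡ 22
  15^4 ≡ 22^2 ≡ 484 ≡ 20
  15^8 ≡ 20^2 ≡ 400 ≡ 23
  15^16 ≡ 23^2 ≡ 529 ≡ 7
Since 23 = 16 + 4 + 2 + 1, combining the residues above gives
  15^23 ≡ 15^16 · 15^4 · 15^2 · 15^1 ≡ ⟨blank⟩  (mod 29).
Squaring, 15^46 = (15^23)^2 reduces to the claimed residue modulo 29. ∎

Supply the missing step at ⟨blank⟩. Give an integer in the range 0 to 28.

15^16 · 15^4 · 15^2 · 15^1 ≡ 7 · 20 · 22 · 15 = 46200.
46200 mod 29 = 3, so 15^23 ≡ 3 (mod 29).

3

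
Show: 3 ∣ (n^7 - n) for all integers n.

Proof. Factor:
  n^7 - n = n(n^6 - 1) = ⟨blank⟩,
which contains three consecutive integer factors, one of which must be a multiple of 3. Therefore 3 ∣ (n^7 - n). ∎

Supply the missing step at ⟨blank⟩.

(n - 1)n(n + 1)(n^4 + n^2 + 1)

n^6 - 1 = (n^2 - 1)(n^4 + n^2 + 1), and n^2 - 1 = (n-1)(n+1).
So n(n^6 - 1) = (n - 1)n(n + 1)(n^4 + n^2 + 1).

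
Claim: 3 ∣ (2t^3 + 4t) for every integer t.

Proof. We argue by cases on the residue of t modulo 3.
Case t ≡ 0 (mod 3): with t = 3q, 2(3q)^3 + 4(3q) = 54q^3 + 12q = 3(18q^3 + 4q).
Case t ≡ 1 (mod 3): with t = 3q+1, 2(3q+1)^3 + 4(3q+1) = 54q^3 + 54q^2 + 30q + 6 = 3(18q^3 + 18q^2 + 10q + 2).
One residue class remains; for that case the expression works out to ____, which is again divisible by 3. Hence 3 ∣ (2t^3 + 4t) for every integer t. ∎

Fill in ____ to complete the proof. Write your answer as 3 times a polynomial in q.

Only t ≡ 2 (mod 3) is unaccounted for. Put t = 3q+2:
2(3q+2)^3 + 4(3q+2) expands to 54q^3 + 108q^2 + 84q + 24,
and factoring out 3 leaves 3(18q^3 + 36q^2 + 28q + 8).

3(18q^3 + 36q^2 + 28q + 8)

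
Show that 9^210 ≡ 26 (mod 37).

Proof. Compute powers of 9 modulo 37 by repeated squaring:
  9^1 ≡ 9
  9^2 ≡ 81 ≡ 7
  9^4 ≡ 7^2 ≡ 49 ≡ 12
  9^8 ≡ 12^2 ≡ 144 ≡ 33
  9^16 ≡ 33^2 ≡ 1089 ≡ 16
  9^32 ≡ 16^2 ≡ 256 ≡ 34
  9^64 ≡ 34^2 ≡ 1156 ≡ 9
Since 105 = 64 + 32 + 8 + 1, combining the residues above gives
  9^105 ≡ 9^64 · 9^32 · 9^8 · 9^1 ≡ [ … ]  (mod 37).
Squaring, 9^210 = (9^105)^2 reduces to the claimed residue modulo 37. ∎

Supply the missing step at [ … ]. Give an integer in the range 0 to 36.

9^64 · 9^32 · 9^8 · 9^1 ≡ 9 · 34 · 33 · 9 = 90882.
90882 mod 37 = 10, so 9^105 ≡ 10 (mod 37).

10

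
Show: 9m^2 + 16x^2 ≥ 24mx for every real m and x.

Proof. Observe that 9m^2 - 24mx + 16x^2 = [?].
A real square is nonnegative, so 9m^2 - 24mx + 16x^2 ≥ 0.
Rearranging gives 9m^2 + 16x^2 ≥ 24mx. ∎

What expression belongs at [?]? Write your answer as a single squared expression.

The leading and trailing coefficients are 3^2 and 4^2, and 24 = 2·3·4, so the trinomial is (3m - 4x)^2.
Hence 9m^2 - 24mx + 16x^2 ≥ 0.

(3m - 4x)^2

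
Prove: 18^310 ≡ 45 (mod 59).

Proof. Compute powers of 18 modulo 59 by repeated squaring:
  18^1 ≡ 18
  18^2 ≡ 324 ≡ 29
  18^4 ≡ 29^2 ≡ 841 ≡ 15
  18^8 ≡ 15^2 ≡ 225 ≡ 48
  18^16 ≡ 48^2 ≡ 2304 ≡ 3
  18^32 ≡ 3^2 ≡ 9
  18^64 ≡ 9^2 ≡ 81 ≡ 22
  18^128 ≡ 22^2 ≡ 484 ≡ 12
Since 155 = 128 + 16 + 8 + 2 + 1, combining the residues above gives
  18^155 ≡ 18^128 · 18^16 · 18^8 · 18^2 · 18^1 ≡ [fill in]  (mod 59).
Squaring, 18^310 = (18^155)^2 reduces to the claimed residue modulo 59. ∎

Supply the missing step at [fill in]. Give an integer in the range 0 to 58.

18^128 · 18^16 · 18^8 · 18^2 · 18^1 ≡ 12 · 3 · 48 · 29 · 18 = 902016.
902016 mod 59 = 24, so 18^155 ≡ 24 (mod 59).

24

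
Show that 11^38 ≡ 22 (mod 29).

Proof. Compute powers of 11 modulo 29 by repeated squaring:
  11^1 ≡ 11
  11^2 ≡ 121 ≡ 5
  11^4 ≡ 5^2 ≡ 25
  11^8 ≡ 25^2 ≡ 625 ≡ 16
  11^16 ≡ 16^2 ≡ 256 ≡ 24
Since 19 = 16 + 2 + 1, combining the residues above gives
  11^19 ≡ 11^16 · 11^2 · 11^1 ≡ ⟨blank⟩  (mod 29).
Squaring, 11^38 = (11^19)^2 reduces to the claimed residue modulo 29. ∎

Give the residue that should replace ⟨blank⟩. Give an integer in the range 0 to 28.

11^16 · 11^2 · 11^1 ≡ 24 · 5 · 11 = 1320.
1320 mod 29 = 15, so 11^19 ≡ 15 (mod 29).

15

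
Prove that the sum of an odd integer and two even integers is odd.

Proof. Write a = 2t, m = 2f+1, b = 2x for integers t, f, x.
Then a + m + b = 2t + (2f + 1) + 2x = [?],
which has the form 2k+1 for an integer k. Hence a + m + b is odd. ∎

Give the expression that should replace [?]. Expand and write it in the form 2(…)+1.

2(f + t + x) + 1

2t + (2f + 1) + 2x = 2f + 2t + 2x + 1
= 2(f + t + x) + 1.
Since f + t + x is an integer, the sum is of the form 2k+1 for an integer k.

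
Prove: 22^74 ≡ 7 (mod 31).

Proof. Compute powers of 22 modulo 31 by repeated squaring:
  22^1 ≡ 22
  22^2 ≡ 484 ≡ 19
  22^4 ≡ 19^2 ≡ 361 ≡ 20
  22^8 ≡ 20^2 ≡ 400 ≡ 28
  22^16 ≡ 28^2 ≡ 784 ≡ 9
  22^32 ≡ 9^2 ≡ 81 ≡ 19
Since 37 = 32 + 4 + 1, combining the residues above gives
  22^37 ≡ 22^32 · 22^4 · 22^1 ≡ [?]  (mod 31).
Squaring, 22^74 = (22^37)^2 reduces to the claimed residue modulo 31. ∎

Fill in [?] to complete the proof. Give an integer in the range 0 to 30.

21

22^32 · 22^4 · 22^1 ≡ 19 · 20 · 22 = 8360.
8360 mod 31 = 21, so 22^37 ≡ 21 (mod 31).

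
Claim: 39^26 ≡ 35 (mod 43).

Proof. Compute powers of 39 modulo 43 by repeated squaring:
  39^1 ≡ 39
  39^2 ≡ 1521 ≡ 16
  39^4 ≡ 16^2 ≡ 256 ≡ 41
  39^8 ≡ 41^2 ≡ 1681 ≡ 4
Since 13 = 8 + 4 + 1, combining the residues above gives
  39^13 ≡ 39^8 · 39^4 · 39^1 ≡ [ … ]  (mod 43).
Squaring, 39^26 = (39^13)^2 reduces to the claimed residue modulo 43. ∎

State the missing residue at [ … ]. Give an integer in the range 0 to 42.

32

Multiply the listed residues: 4 · 41 · 39 = 164 → 6396.
Reducing modulo 43: 6396 = 148·43 + 32, so 39^13 ≡ 32.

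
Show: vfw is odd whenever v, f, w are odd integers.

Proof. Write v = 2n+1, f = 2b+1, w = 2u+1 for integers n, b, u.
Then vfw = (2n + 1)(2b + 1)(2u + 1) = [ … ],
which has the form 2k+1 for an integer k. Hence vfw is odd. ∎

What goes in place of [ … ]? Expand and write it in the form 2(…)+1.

(2n + 1)(2b + 1)(2u + 1) = 8bnu + 4bn + 4bu + 2b + 4nu + 2n + 2u + 1
= 2(4bnu + 2bn + 2bu + b + 2nu + n + u) + 1.
Since 4bnu + 2bn + 2bu + b + 2nu + n + u is an integer, the product is of the form 2k+1 for an integer k.

2(4bnu + 2bn + 2bu + b + 2nu + n + u) + 1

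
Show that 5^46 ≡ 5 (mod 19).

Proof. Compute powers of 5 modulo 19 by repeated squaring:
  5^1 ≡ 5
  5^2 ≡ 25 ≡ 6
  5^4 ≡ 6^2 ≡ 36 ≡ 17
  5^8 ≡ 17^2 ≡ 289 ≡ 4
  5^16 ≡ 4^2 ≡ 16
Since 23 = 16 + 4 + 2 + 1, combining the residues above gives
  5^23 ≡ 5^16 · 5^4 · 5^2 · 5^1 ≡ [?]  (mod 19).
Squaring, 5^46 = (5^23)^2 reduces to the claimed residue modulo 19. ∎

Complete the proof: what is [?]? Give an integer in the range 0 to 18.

Multiply the listed residues: 16 · 17 · 6 · 5 = 272 → 1632 → 8160.
Reducing modulo 19: 8160 = 429·19 + 9, so 5^23 ≡ 9.

9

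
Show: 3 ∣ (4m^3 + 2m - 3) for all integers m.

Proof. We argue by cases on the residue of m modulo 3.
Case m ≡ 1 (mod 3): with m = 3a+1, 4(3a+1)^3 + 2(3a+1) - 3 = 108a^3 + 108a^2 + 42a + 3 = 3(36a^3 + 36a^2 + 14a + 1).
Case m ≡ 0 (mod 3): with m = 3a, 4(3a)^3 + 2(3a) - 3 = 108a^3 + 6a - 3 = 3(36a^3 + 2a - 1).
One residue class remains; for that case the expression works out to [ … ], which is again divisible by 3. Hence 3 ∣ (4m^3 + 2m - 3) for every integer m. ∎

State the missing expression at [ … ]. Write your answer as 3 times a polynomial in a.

3(36a^3 + 72a^2 + 50a + 11)

The residues treated are {1, 0}, so the missing case is m ≡ 2 (mod 3); write m = 3a+2.
Then 4(3a+2)^3 + 2(3a+2) - 3 = 108a^3 + 216a^2 + 150a + 33 = 3(36a^3 + 72a^2 + 50a + 11).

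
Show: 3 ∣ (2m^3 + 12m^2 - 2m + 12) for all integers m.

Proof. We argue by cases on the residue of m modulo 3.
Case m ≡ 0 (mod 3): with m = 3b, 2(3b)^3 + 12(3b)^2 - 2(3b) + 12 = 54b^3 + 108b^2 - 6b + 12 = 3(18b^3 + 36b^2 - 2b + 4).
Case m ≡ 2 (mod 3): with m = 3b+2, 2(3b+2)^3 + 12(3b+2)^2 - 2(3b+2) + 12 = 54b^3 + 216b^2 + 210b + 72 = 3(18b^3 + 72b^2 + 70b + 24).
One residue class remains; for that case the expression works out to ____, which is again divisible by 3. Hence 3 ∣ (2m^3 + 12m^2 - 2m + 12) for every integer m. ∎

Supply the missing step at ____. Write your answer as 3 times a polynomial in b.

Only m ≡ 1 (mod 3) is unaccounted for. Put m = 3b+1:
2(3b+1)^3 + 12(3b+1)^2 - 2(3b+1) + 12 expands to 54b^3 + 162b^2 + 84b + 24,
and factoring out 3 leaves 3(18b^3 + 54b^2 + 28b + 8).

3(18b^3 + 54b^2 + 28b + 8)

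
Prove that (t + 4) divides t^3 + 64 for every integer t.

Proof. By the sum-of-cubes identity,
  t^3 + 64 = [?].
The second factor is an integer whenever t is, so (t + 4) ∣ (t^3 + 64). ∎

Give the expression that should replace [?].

Polynomial division of t^3 + 64 by t + 4 leaves remainder 0 and quotient t^2 - 4t + 16.
Hence t^3 + 64 = (t + 4)(t^2 - 4t + 16).

(t + 4)(t^2 - 4t + 16)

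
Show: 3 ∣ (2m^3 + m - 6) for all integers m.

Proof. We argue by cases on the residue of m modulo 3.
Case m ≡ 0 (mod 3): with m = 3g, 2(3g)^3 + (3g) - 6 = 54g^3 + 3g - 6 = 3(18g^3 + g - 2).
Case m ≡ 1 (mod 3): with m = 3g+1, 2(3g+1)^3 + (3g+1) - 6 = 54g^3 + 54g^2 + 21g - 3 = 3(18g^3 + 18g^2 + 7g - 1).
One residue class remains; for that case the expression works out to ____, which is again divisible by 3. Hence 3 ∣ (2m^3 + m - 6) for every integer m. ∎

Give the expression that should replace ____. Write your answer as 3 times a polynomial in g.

The residues treated are {0, 1}, so the missing case is m ≡ 2 (mod 3); write m = 3g+2.
Then 2(3g+2)^3 + (3g+2) - 6 = 54g^3 + 108g^2 + 75g + 12 = 3(18g^3 + 36g^2 + 25g + 4).

3(18g^3 + 36g^2 + 25g + 4)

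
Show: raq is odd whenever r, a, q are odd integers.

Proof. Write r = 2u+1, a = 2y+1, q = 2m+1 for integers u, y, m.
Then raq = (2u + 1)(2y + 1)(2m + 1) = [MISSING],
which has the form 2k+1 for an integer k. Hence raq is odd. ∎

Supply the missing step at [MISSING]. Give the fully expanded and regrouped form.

2(4muy + 2mu + 2my + m + 2uy + u + y) + 1

Expanding: (2u + 1)(2y + 1)(2m + 1) = 8muy + 4mu + 4my + 2m + 4uy + 2u + 2y + 1.
Every term except the constant is even, so this is 2(4muy + 2mu + 2my + m + 2uy + u + y) + 1,
and 4muy + 2mu + 2my + m + 2uy + u + y ∈ ℤ gives the required form.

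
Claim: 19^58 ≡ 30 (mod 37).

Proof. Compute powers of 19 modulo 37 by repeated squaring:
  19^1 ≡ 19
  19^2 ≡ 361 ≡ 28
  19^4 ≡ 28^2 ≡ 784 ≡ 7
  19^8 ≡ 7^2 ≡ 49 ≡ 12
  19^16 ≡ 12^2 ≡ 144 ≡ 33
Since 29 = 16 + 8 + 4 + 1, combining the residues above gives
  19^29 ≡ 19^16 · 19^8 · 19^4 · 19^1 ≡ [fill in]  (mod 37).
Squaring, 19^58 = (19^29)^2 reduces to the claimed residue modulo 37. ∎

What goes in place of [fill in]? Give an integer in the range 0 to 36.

17

Multiply the listed residues: 33 · 12 · 7 · 19 = 396 → 2772 → 52668.
Reducing modulo 37: 52668 = 1423·37 + 17, so 19^29 ≡ 17.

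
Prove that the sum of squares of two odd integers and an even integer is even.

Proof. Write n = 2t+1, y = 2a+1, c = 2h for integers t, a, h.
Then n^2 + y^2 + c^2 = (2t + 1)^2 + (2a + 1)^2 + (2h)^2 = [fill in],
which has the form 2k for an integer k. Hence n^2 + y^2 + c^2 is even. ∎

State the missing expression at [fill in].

2(2a^2 + 2a + 2h^2 + 2t^2 + 2t + 1)

Expanding: (2t + 1)^2 + (2a + 1)^2 + (2h)^2 = 4a^2 + 4a + 4h^2 + 4t^2 + 4t + 2.
Every term is even; pulling out the factor of 2 gives 2(2a^2 + 2a + 2h^2 + 2t^2 + 2t + 1).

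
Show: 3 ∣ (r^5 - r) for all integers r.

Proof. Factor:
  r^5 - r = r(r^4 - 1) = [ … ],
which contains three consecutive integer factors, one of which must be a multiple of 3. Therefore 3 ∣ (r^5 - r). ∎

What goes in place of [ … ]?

r^4 - 1 = (r^2 - 1)(r^2 + 1), and r^2 - 1 = (r-1)(r+1).
So r(r^4 - 1) = (r - 1)r(r + 1)(r^2 + 1).

(r - 1)r(r + 1)(r^2 + 1)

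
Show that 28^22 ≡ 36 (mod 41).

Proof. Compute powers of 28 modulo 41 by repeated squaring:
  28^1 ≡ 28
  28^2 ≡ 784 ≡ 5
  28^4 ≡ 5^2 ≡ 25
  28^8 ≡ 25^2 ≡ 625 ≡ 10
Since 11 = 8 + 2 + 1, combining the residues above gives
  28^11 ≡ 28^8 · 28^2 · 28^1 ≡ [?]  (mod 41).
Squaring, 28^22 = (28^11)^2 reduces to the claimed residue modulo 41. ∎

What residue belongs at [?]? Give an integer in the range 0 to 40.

6

28^8 · 28^2 · 28^1 ≡ 10 · 5 · 28 = 1400.
1400 mod 41 = 6, so 28^11 ≡ 6 (mod 41).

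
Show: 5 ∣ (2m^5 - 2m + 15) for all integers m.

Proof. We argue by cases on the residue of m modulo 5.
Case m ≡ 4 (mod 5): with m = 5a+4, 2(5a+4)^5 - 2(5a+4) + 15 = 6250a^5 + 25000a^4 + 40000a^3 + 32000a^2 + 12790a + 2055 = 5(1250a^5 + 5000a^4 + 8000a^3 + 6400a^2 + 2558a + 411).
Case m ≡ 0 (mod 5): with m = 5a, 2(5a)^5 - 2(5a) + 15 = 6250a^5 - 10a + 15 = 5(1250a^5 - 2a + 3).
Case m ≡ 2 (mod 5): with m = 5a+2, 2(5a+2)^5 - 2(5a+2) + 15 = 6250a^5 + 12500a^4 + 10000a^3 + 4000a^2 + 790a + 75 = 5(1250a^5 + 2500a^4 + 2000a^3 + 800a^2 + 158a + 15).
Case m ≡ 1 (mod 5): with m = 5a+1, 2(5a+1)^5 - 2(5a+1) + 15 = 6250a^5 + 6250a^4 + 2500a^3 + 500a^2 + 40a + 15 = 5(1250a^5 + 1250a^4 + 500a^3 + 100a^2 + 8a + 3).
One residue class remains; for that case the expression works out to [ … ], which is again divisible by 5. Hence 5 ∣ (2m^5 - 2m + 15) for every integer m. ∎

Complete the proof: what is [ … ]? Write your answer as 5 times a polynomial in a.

Only m ≡ 3 (mod 5) is unaccounted for. Put m = 5a+3:
2(5a+3)^5 - 2(5a+3) + 15 expands to 6250a^5 + 18750a^4 + 22500a^3 + 13500a^2 + 4040a + 495,
and factoring out 5 leaves 5(1250a^5 + 3750a^4 + 4500a^3 + 2700a^2 + 808a + 99).

5(1250a^5 + 3750a^4 + 4500a^3 + 2700a^2 + 808a + 99)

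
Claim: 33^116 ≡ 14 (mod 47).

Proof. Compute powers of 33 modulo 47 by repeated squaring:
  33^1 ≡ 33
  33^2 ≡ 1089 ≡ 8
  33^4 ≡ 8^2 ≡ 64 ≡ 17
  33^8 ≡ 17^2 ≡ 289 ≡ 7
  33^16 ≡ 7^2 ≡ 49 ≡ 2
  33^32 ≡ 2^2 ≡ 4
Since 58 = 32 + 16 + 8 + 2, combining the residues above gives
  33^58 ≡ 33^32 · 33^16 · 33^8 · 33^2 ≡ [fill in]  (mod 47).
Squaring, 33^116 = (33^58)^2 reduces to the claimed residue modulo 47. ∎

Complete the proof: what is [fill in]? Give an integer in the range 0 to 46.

25

Multiply the listed residues: 4 · 2 · 7 · 8 = 8 → 56 → 448.
Reducing modulo 47: 448 = 9·47 + 25, so 33^58 ≡ 25.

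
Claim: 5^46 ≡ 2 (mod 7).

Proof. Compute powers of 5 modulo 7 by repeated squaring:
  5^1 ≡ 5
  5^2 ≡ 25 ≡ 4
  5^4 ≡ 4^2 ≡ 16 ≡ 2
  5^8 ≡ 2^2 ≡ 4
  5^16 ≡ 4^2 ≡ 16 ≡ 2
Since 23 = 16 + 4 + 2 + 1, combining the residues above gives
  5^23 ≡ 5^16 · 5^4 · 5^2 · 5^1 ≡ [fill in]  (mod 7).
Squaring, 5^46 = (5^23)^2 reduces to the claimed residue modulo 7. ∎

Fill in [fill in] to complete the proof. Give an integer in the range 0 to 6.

3

Multiply the listed residues: 2 · 2 · 4 · 5 = 4 → 16 → 80.
Reducing modulo 7: 80 = 11·7 + 3, so 5^23 ≡ 3.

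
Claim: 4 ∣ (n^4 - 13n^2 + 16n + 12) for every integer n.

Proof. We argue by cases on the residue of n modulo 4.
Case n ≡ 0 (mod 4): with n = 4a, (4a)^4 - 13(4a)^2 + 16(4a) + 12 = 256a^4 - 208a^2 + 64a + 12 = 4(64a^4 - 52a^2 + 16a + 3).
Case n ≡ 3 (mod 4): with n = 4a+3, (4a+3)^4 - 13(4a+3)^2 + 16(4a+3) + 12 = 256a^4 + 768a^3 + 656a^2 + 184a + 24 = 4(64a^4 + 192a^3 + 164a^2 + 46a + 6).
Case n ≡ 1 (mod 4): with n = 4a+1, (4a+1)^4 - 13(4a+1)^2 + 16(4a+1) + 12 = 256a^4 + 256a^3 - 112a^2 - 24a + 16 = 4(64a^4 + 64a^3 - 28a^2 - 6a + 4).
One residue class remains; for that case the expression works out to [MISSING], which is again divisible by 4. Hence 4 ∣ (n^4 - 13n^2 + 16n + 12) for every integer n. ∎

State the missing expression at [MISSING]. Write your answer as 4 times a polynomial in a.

4(64a^4 + 128a^3 + 44a^2 - 4a + 2)

The residues treated are {0, 3, 1}, so the missing case is n ≡ 2 (mod 4); write n = 4a+2.
Then (4a+2)^4 - 13(4a+2)^2 + 16(4a+2) + 12 = 256a^4 + 512a^3 + 176a^2 - 16a + 8 = 4(64a^4 + 128a^3 + 44a^2 - 4a + 2).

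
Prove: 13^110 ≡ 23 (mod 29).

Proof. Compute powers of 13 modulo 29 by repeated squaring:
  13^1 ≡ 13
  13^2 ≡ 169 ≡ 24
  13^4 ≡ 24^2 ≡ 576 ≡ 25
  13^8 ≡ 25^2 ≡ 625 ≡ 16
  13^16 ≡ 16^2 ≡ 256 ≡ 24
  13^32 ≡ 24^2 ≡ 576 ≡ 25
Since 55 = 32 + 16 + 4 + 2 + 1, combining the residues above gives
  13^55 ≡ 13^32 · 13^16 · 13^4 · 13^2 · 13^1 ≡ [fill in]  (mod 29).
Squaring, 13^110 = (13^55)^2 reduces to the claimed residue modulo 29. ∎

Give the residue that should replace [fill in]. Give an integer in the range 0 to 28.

Multiply the listed residues: 25 · 24 · 25 · 24 · 13 = 600 → 15000 → 360000 → 4680000.
Reducing modulo 29: 4680000 = 161379·29 + 9, so 13^55 ≡ 9.

9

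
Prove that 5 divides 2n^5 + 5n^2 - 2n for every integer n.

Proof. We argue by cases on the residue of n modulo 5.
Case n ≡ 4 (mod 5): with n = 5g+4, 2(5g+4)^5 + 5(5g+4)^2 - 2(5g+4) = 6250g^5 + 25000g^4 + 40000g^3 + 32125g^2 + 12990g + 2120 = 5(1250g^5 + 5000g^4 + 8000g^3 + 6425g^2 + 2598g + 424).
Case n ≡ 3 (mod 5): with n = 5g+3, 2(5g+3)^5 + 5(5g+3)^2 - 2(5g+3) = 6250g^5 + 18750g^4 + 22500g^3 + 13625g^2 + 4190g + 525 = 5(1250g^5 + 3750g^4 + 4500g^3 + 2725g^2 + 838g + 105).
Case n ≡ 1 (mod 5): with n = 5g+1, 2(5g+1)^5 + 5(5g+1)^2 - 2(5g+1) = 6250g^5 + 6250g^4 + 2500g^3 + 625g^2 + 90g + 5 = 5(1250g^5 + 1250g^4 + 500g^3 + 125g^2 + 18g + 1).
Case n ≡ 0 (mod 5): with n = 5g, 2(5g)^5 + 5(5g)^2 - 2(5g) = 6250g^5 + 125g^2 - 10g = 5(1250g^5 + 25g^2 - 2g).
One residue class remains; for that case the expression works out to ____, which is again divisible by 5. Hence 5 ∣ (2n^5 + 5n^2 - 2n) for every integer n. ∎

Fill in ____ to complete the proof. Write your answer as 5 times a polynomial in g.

Only n ≡ 2 (mod 5) is unaccounted for. Put n = 5g+2:
2(5g+2)^5 + 5(5g+2)^2 - 2(5g+2) expands to 6250g^5 + 12500g^4 + 10000g^3 + 4125g^2 + 890g + 80,
and factoring out 5 leaves 5(1250g^5 + 2500g^4 + 2000g^3 + 825g^2 + 178g + 16).

5(1250g^5 + 2500g^4 + 2000g^3 + 825g^2 + 178g + 16)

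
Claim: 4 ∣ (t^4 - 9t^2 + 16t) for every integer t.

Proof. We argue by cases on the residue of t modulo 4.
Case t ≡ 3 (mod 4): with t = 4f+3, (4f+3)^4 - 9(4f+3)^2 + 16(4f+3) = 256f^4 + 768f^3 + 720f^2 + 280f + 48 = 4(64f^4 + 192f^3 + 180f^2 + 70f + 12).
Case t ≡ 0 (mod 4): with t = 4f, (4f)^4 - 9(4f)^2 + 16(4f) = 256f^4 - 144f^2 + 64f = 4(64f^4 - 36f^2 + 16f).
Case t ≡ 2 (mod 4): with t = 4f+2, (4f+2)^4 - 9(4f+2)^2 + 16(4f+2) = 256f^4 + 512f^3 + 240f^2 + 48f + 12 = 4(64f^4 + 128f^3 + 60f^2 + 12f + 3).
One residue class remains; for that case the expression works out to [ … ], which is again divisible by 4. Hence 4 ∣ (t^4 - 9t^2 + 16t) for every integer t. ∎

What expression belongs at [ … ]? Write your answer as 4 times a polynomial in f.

4(64f^4 + 64f^3 - 12f^2 + 2f + 2)

Only t ≡ 1 (mod 4) is unaccounted for. Put t = 4f+1:
(4f+1)^4 - 9(4f+1)^2 + 16(4f+1) expands to 256f^4 + 256f^3 - 48f^2 + 8f + 8,
and factoring out 4 leaves 4(64f^4 + 64f^3 - 12f^2 + 2f + 2).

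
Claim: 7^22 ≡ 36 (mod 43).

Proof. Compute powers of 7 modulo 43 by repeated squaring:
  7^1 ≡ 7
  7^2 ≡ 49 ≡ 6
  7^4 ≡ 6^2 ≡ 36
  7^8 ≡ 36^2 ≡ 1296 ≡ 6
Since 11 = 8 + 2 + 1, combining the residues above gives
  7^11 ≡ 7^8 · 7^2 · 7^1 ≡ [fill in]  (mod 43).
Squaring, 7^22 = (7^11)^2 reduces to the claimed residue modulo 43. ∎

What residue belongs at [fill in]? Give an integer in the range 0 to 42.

37

7^8 · 7^2 · 7^1 ≡ 6 · 6 · 7 = 252.
252 mod 43 = 37, so 7^11 ≡ 37 (mod 43).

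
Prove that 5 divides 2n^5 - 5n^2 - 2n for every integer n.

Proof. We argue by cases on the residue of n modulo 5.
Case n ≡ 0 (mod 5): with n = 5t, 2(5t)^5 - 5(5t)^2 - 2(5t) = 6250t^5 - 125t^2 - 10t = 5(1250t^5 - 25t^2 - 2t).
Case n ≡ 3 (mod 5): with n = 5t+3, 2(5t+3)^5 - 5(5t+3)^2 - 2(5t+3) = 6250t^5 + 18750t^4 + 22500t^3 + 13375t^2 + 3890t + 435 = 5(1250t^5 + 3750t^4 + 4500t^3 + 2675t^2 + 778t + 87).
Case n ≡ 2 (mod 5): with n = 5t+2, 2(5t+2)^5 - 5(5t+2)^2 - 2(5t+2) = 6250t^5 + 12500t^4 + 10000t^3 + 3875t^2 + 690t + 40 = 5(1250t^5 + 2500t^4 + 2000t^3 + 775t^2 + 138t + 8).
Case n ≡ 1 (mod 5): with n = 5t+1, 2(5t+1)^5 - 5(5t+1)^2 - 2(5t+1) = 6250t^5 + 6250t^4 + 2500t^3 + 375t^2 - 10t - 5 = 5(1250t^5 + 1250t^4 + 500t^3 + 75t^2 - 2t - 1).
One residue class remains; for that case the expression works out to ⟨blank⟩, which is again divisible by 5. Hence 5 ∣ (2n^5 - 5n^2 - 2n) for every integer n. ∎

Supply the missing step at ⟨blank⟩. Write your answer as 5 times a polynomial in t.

The residues treated are {0, 3, 2, 1}, so the missing case is n ≡ 4 (mod 5); write n = 5t+4.
Then 2(5t+4)^5 - 5(5t+4)^2 - 2(5t+4) = 6250t^5 + 25000t^4 + 40000t^3 + 31875t^2 + 12590t + 1960 = 5(1250t^5 + 5000t^4 + 8000t^3 + 6375t^2 + 2518t + 392).

5(1250t^5 + 5000t^4 + 8000t^3 + 6375t^2 + 2518t + 392)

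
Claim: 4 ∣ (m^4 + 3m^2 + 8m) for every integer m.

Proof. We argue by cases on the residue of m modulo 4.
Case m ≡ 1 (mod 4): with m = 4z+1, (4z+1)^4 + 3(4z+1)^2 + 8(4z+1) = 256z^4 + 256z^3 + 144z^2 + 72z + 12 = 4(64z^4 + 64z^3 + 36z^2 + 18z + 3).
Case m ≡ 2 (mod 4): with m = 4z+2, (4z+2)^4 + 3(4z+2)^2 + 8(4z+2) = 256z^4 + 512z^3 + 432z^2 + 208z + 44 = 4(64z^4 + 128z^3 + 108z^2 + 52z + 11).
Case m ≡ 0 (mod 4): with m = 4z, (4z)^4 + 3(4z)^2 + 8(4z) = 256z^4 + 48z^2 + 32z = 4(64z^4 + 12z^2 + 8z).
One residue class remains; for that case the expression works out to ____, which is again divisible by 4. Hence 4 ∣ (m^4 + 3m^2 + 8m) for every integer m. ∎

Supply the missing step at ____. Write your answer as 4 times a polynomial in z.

Only m ≡ 3 (mod 4) is unaccounted for. Put m = 4z+3:
(4z+3)^4 + 3(4z+3)^2 + 8(4z+3) expands to 256z^4 + 768z^3 + 912z^2 + 536z + 132,
and factoring out 4 leaves 4(64z^4 + 192z^3 + 228z^2 + 134z + 33).

4(64z^4 + 192z^3 + 228z^2 + 134z + 33)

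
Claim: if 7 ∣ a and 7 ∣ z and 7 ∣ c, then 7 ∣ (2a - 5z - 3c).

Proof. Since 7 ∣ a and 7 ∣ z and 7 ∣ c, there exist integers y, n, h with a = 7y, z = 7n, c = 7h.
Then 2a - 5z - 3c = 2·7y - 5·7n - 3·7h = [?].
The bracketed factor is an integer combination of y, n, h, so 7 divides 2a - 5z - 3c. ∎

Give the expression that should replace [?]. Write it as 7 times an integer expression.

Each term has a factor of 7: 2·7y - 5·7n - 3·7h = 7·(-3h - 5n + 2y).
Since -3h - 5n + 2y is an integer, 7 ∣ (2a - 5z - 3c).

7(-3h - 5n + 2y)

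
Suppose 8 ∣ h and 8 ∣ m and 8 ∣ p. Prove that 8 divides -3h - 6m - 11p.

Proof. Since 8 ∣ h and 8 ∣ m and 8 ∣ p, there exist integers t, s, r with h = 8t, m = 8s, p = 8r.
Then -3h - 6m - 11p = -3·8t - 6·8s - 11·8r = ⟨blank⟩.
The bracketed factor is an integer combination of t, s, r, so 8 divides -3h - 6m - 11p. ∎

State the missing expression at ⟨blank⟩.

Pull the common 8 out of every term: -3·8t - 6·8s - 11·8r = 8(-11r - 6s - 3t).
-11r - 6s - 3t is an integer, which exhibits the divisibility.

8(-11r - 6s - 3t)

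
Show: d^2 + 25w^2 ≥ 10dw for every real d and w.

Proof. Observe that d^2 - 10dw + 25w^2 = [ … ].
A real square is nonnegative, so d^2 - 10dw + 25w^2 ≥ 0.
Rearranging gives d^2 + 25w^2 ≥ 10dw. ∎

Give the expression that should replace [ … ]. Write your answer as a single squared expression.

(d - 5w)^2

d^2 - 10dw + 25w^2 is a perfect-square trinomial: the outer terms are (d)^2 and (5w)^2, and the cross term is -2·d·5w.
So d^2 - 10dw + 25w^2 = (d - 5w)^2 ≥ 0.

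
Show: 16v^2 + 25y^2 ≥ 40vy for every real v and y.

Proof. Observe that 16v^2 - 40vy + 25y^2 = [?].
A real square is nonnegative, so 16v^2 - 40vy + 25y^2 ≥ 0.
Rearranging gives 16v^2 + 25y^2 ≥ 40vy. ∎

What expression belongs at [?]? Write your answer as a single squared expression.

16v^2 - 40vy + 25y^2 is a perfect-square trinomial: the outer terms are (4v)^2 and (5y)^2, and the cross term is -2·4v·5y.
So 16v^2 - 40vy + 25y^2 = (4v - 5y)^2 ≥ 0.

(4v - 5y)^2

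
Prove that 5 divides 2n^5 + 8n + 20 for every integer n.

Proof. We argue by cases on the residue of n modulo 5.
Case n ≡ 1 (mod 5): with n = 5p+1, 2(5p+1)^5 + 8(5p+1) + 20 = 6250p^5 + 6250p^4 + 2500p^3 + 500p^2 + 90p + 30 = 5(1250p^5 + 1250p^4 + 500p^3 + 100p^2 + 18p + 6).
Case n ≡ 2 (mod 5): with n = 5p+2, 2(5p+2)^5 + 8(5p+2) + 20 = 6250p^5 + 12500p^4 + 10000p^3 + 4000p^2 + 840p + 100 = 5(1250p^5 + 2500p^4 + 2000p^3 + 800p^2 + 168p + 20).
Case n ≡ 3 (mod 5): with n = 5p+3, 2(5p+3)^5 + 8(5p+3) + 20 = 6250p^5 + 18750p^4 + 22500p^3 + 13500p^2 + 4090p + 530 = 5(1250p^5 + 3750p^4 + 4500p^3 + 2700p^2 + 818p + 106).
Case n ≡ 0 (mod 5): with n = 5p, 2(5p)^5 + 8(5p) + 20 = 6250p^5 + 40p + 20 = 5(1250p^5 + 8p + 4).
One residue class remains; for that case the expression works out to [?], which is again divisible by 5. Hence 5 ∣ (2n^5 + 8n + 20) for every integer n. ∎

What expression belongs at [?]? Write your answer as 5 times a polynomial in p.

Only n ≡ 4 (mod 5) is unaccounted for. Put n = 5p+4:
2(5p+4)^5 + 8(5p+4) + 20 expands to 6250p^5 + 25000p^4 + 40000p^3 + 32000p^2 + 12840p + 2100,
and factoring out 5 leaves 5(1250p^5 + 5000p^4 + 8000p^3 + 6400p^2 + 2568p + 420).

5(1250p^5 + 5000p^4 + 8000p^3 + 6400p^2 + 2568p + 420)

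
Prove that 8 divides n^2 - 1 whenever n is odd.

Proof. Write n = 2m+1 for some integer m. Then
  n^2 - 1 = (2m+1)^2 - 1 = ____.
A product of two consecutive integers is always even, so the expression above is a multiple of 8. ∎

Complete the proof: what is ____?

4m(m + 1)

(2m+1)^2 - 1 = 4m^2 + 4m + 1 - 1 = 4m^2 + 4m = 4m(m+1).
Since m and m+1 are consecutive, m(m+1) is even, and 4·(even) is a multiple of 8.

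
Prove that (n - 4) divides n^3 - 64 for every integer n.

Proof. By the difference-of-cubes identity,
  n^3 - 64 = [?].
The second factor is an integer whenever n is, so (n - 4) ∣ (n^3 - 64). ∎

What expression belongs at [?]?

(n - 4)(n^2 + 4n + 16)

a^3 - b^3 = (a - b)(a^2 + ab + b^2). With a = n, b = 4:
n^3 - 64 = (n - 4)(n^2 + 4n + 16).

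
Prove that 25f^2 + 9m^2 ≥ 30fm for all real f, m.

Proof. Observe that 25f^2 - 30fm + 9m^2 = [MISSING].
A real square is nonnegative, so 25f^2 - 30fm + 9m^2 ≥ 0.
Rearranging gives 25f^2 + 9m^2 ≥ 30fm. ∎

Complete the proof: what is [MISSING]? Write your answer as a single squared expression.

(5f - 3m)^2

25f^2 - 30fm + 9m^2 is a perfect-square trinomial: the outer terms are (5f)^2 and (3m)^2, and the cross term is -2·5f·3m.
So 25f^2 - 30fm + 9m^2 = (5f - 3m)^2 ≥ 0.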